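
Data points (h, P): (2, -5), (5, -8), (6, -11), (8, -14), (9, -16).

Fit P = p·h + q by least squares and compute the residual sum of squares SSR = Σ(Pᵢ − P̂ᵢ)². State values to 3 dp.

Forming MᵀM = [[210, 30]; [30, 5]] and MᵀP = [-372, -54]ᵀ gives MᵀM·[p, q]ᵀ = MᵀP.
Eliminating q: 5·(row 1) − 30·(row 2) gives 150·p = 5·(-372) − 30·(-54) = -240, so p = -8/5.
Then q = ((-54) − 30·(-8/5))/5 = -6/5.
Residuals: -3/5, 6/5, -1/5, 0, -2/5; SSR = 2.

SSR = 2.000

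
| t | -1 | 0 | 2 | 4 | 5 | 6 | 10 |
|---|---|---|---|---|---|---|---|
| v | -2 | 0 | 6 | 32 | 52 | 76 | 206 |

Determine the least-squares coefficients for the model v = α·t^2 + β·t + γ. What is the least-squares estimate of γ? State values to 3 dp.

γ = -2.217

From the data, Σt^2·t^2 = 12194, Σt^2·t = 1412, Σt^2 = 182, Σt·t = 182, Σt = 26, Σ1 = 7.
And Σt^2·v = 25170, Σt·v = 2918, Σv = 370.
Solving the 3×3 system (Gaussian elimination) gives α = 14627/7287, β = 18599/23943, γ = -123870/55867.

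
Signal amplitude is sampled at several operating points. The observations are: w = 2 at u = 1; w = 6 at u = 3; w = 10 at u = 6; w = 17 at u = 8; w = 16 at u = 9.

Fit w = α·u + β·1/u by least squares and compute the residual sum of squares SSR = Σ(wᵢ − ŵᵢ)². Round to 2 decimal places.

AᵀA·[α, β]ᵀ = Aᵀw reads: 191·α + 5·β = 360;  5·α + (6049/5184)·β = 689/72.
(Σu·u = 191, Σu·1/u = 5, Σ1/u·1/u = 6049/5184, Σu·w = 360, Σ1/u·w = 689/72.)
Determinant 191·(6049/5184) − 5² = 1025759/5184.
α = (360·(6049/5184) − 5·(689/72))/(1025759/5184) = 1929600/1025759; β = (191·(689/72) − 5·360)/(1025759/5184) = 143928/1025759.
Residuals: -710/33089, 317778/1025759, -1343998/1025759, 1983112/1025759, -970248/1025759; SSR = 6611604/1025759.

SSR = 6.45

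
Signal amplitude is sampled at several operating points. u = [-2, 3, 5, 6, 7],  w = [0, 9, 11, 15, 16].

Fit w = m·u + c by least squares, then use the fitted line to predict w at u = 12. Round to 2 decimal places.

ŵ = 24.76

From the data, Σu·u = 123, Σu = 19, Σ1 = 5.
Right-hand side: Σu·w = 284, Σw = 51.
AᵀA·[m, c]ᵀ = Aᵀw becomes [[123, 19]; [19, 5]]·[m, c]ᵀ = [284, 51]ᵀ.
Determinant 123·5 − 19² = 254.
m = (284·5 − 19·51)/254 = 451/254; c = (123·51 − 19·284)/254 = 877/254.
At u = 12: ŵ = (451/254)·(12) + (877/254)·(1) = 6289/254.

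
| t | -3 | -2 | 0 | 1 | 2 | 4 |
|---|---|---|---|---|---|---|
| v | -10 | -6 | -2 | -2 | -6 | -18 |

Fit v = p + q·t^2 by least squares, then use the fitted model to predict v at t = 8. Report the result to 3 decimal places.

Setting ∂/∂p … = 0 gives: 6·p + 34·q = -44;  34·p + 370·q = -428.
(Σ1 = 6, Σt^2 = 34, Σt^2·t^2 = 370, Σv = -44, Σt^2·v = -428.)
Eliminating q: 370·(row 1) − 34·(row 2) gives 1064·p = 370·(-44) − 34·(-428) = -1728, so p = -216/133.
Then q = ((-428) − 34·(-216/133))/370 = -134/133.
At t = 8: v̂ = (-216/133)·(1) + (-134/133)·(64) = -1256/19.

v̂ = -66.105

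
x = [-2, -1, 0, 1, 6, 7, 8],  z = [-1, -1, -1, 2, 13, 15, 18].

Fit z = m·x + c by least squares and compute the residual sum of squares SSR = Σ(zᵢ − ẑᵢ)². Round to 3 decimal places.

SSR = 9.913

With design matrix A, AᵀA = [[155, 19]; [19, 7]] and Aᵀz = [332, 45]ᵀ.
Δ = 155·7 − 19² = 724.
m = (332·7 − 19·45)/724 = 1469/724; c = (155·45 − 19·332)/724 = 667/724.
Residuals: 1547/724, 39/362, -1391/724, -172/181, -69/724, -45/362, 613/724; SSR = 7177/724.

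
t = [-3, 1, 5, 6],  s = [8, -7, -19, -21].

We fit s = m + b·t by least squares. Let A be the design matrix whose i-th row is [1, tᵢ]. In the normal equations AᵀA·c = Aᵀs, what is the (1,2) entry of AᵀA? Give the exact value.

Row 1 ↔ basis 1, column 2 ↔ basis t, so (AᵀA)_{1,2} = Σᵢ t = (1)·(-3) + (1)·(1) + (1)·(5) + (1)·(6) = 9.

9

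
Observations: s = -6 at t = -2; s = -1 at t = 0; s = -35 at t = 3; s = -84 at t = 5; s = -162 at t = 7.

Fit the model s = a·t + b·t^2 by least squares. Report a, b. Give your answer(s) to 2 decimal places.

a = -2.61, b = -2.92

Setting ∂/∂a … = 0 gives: 87·a + 487·b = -1647;  487·a + 3123·b = -10377.
(Σt·t = 87, Σt·t^2 = 487, Σt^2·t^2 = 3123, Σt·s = -1647, Σt^2·s = -10377.)
Δ = 87·3123 − 487² = 34532.
a = ((-1647)·3123 − 487·(-10377))/34532 = -44991/17266; b = (87·(-10377) − 487·(-1647))/34532 = -50355/17266.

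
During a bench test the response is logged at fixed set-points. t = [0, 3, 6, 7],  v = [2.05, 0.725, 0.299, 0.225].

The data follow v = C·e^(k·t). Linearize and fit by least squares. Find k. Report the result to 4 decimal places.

Taking logs, ln v = k·t + ln C, so regress ln v on t.
Σt = 16.0000, Σ(t)² = 94.0000, Σln v = -2.3027, Σt·ln v = -18.6502.
Equations: 94.0000·k + 16.0000·ln C = -18.6502;  16.0000·k + 4·ln C = -2.3027.
Slope k = (n·Σt·ln v − Σt·Σln v)/(n·Σ(t)² − (Σt)²) = (4·-18.6502 − 16.0000·-2.3027)/120.0000 = -0.31465; ln C = (Σln v − k·Σt)/n = 0.68290.

k = -0.3146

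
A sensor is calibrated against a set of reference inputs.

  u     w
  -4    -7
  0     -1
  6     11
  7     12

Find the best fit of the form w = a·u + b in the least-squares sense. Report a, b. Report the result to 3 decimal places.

With design matrix X, XᵀX = [[101, 9]; [9, 4]] and Xᵀw = [178, 15]ᵀ.
det = 101·4 − 9² = 323.
a = (178·4 − 9·15)/323 = 577/323; b = (101·15 − 9·178)/323 = -87/323.

a = 1.786, b = -0.269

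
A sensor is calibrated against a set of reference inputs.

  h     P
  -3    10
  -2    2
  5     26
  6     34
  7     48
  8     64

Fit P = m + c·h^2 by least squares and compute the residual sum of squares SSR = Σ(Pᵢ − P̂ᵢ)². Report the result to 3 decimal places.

SSR = 9.499

With design matrix A, AᵀA = [[6, 187]; [187, 8515]] and AᵀP = [184, 8420]ᵀ.
Δ = 6·8515 − 187² = 16121.
m = (184·8515 − 187·8420)/16121 = -7780/16121; c = (6·8420 − 187·184)/16121 = 16112/16121.
Residuals: 3426/2303, -24426/16121, 24126/16121, -24138/16121, -7900/16121, 8356/16121; SSR = 153136/16121.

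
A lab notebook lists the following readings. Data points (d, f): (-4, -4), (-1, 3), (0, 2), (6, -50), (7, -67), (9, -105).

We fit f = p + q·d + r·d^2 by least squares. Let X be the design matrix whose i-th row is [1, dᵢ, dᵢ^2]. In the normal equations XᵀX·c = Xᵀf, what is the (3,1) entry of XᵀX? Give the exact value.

Row 3 ↔ basis d^2, column 1 ↔ basis 1, so (XᵀX)_{3,1} = Σᵢ d^2 = (16)·(1) + (1)·(1) + (0)·(1) + (36)·(1) + (49)·(1) + (81)·(1) = 183.

183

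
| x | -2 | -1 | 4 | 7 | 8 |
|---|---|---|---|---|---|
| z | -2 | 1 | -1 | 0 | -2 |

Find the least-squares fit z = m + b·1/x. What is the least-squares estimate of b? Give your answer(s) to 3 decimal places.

b = -1.113

Normal-equation sums: Σ1 = 5, Σ1/x = -55/56, Σ1/x·1/x = 4229/3136.
Right-hand side: Σz = -4, Σ1/x·z = -1/2.
Normal equations: [[5, -55/56]; [-55/56, 4229/3136]]·[m, b]ᵀ = [-4, -1/2]ᵀ.
Eliminating b: (4229/3136)·(row 1) − (-55/56)·(row 2) gives (2265/392)·m = (4229/3136)·(-4) − (-55/56)·(-1/2) = -2307/392, so m = -769/755.
Then b = ((-1/2) − (-55/56)·(-769/755))/(4229/3136) = -168/151.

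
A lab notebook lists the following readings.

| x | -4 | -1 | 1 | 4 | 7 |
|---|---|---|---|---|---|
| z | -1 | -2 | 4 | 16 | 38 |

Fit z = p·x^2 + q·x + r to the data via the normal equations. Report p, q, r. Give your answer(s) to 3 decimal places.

Normal-equation sums: Σx^2·x^2 = 2915, Σx^2·x = 343, Σx^2 = 83, Σx·x = 83, Σx = 7, Σ1 = 5.
Right-hand side: Σx^2·z = 2104, Σx·z = 340, Σz = 55.
Normal equations: [[2915, 343, 83]; [343, 83, 7]; [83, 7, 5]]·[p, q, r]ᵀ = [2104, 340, 55]ᵀ.
Row-reducing yields p = 956/2121, q = 1331/606, r = 1879/4242.

p = 0.451, q = 2.196, r = 0.443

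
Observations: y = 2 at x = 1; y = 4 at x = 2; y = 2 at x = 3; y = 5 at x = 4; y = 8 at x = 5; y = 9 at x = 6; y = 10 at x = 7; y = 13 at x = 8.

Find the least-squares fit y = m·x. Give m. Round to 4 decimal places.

Normal-equation sums: Σx·x = 204.
And Σx·y = 304.
So MᵀM·[m]ᵀ = Mᵀy: [[204]]·[m]ᵀ = [304]ᵀ.
Hence m = 304 / 204 ≈ 1.4902.

m = 1.4902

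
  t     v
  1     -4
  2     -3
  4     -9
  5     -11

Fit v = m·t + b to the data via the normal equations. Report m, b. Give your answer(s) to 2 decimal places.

m = -2.00, b = -0.75

From the data, Σt·t = 46, Σt = 12, Σ1 = 4.
Right-hand side: Σt·v = -101, Σv = -27.
det = 46·4 − 12² = 40.
m = ((-101)·4 − 12·(-27))/40 = -2; b = (46·(-27) − 12·(-101))/40 = -3/4.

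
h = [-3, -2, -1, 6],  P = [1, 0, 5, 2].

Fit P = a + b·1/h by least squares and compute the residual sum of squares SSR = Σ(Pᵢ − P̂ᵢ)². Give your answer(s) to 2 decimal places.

SSR = 10.00

Normal-equation sums: Σ1 = 4, Σ1/h = -5/3, Σ1/h·1/h = 25/18.
Moment sums: ΣP = 8, Σ1/h·P = -5.
So MᵀM·[a, b]ᵀ = MᵀP: [[4, -5/3]; [-5/3, 25/18]]·[a, b]ᵀ = [8, -5]ᵀ.
Eliminating b: (25/18)·(row 1) − (-5/3)·(row 2) gives (25/9)·a = (25/18)·8 − (-5/3)·(-5) = 25/9, so a = 1.
Then b = ((-5) − (-5/3)·1)/(25/18) = -12/5.
Residuals: -4/5, -11/5, 8/5, 7/5; SSR = 10.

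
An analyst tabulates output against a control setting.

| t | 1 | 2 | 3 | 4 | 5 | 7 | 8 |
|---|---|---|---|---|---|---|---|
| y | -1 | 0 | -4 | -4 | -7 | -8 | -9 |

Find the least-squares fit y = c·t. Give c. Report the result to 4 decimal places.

Normal-equation sums: Σt·t = 168.
Right-hand side: Σt·y = -192.
Normal equations: [[168]]·[c]ᵀ = [-192]ᵀ.
c = (-192)/168 = -1.14286.

c = -1.1429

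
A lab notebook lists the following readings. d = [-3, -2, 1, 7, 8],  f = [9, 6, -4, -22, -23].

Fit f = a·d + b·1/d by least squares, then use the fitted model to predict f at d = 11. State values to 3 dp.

f̂ = -32.710

With design matrix M, MᵀM = [[127, 5]; [5, 39433/28224]] and Mᵀf = [-381, -897/56]ᵀ.
Eliminating b: (39433/28224)·(row 1) − 5·(row 2) gives (4302391/28224)·a = (39433/28224)·(-381) − 5·(-897/56) = -4254511/9408, so a = -12763533/4302391.
Then b = ((-897/56) − 5·(-12763533/4302391))/(39433/28224) = -3648456/4302391.
At d = 11: f̂ = (-12763533/4302391)·(11) + (-3648456/4302391)·(1/11) = -1548035949/47326301.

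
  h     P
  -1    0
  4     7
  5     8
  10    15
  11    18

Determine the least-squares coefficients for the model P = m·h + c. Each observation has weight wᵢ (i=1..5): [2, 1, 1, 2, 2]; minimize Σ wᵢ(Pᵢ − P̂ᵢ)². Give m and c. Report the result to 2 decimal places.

Compute the Gram sums: Σwᵢ·h·h = 485, Σwᵢ·h = 49, Σwᵢ·1 = 8.
And Σwᵢ·h·P = 764, Σwᵢ·P = 81.
So AᵀWA·[m, c]ᵀ = AᵀWP: [[485, 49]; [49, 8]]·[m, c]ᵀ = [764, 81]ᵀ.
Determinant 485·8 − 49² = 1479.
m = (764·8 − 49·81)/1479 = 2143/1479; c = (485·81 − 49·764)/1479 = 1849/1479.

m = 1.45, c = 1.25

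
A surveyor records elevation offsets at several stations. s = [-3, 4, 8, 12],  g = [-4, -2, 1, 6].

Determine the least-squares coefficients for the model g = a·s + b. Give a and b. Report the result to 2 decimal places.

Entries of XᵀX: Σs·s = 233, Σs = 21, Σ1 = 4.
For Xᵀg: Σs·g = 84, Σg = 1.
det = 233·4 − 21² = 491.
a = (84·4 − 21·1)/491 = 315/491; b = (233·1 − 21·84)/491 = -1531/491.

a = 0.64, b = -3.12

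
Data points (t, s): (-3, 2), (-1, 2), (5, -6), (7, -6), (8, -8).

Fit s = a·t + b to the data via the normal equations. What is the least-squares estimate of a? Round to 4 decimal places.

Entries of AᵀA: Σt·t = 148, Σt = 16, Σ1 = 5.
For Aᵀs: Σt·s = -144, Σs = -16.
Normal equations: [[148, 16]; [16, 5]]·[a, b]ᵀ = [-144, -16]ᵀ.
Eliminating b: 5·(row 1) − 16·(row 2) gives 484·a = 5·(-144) − 16·(-16) = -464, so a = -116/121.
Then b = ((-16) − 16·(-116/121))/5 = -16/121.

a = -0.9587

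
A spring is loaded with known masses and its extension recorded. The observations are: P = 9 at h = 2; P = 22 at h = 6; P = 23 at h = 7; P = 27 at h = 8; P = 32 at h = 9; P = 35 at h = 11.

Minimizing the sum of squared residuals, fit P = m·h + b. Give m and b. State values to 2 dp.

m = 2.98, b = 3.35

Compute the Gram sums: Σh·h = 355, Σh = 43, Σ1 = 6.
Right-hand side: Σh·P = 1200, ΣP = 148.
Eliminating b: 6·(row 1) − 43·(row 2) gives 281·m = 6·1200 − 43·148 = 836, so m = 836/281.
Then b = (148 − 43·(836/281))/6 = 940/281.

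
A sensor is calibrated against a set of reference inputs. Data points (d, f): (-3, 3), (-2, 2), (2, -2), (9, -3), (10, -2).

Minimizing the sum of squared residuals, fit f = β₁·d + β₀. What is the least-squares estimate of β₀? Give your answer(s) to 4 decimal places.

The normal system AᵀA·[β₁, β₀]ᵀ = Aᵀf is [[198, 16]; [16, 5]]·[β₁, β₀]ᵀ = [-64, -2]ᵀ.
Eliminating β₀: 5·(row 1) − 16·(row 2) gives 734·β₁ = 5·(-64) − 16·(-2) = -288, so β₁ = -144/367.
Then β₀ = ((-2) − 16·(-144/367))/5 = 314/367.

β₀ = 0.8556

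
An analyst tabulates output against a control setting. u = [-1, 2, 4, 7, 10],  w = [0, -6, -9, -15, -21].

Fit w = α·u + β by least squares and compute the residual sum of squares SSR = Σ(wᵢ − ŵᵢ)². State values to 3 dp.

The normal equations are: 170·α + 22·β = -363;  22·α + 5·β = -51.
Δ = 170·5 − 22² = 366.
α = ((-363)·5 − 22·(-51))/366 = -231/122; β = (170·(-51) − 22·(-363))/366 = -114/61.
Residuals: -3/122, -21/61, 27/61, 15/122, -12/61; SSR = 45/122.

SSR = 0.369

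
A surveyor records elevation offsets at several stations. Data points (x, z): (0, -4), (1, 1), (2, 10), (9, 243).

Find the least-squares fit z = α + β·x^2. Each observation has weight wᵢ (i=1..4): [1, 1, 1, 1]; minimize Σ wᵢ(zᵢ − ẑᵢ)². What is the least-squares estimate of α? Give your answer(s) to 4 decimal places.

Compute the Gram sums: Σwᵢ·1 = 4, Σwᵢ·x^2 = 86, Σwᵢ·x^2·x^2 = 6578.
And Σwᵢ·z = 250, Σwᵢ·x^2·z = 19724.
MᵀWM·[α, β]ᵀ = MᵀWz becomes [[4, 86]; [86, 6578]]·[α, β]ᵀ = [250, 19724]ᵀ.
Δ = 4·6578 − 86² = 18916.
α = (250·6578 − 86·19724)/18916 = -12941/4729; β = (4·19724 − 86·250)/18916 = 14349/4729.

α = -2.7365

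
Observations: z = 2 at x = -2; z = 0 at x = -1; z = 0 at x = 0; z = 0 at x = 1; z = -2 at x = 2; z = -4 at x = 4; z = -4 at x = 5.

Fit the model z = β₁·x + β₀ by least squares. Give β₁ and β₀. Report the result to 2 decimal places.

The normal system MᵀM·[β₁, β₀]ᵀ = Mᵀz is [[51, 9]; [9, 7]]·[β₁, β₀]ᵀ = [-44, -8]ᵀ.
Eliminating β₀: 7·(row 1) − 9·(row 2) gives 276·β₁ = 7·(-44) − 9·(-8) = -236, so β₁ = -59/69.
Then β₀ = ((-8) − 9·(-59/69))/7 = -1/23.

β₁ = -0.86, β₀ = -0.04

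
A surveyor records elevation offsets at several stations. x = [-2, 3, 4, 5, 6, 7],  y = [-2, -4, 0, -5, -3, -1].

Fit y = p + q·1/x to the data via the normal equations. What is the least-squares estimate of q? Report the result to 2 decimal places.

The normal system AᵀA·[p, q]ᵀ = Aᵀy is [[6, 83/140]; [83/140, 90281/176400]]·[p, q]ᵀ = [-15, -83/42]ᵀ.
Determinant 6·(90281/176400) − (83/140)² = 31979/11760.
p = ((-15)·(90281/176400) − (83/140)·(-83/42))/(31979/11760) = -76503/31979; q = (6·(-83/42) − (83/140)·(-15))/(31979/11760) = -34860/31979.

q = -1.09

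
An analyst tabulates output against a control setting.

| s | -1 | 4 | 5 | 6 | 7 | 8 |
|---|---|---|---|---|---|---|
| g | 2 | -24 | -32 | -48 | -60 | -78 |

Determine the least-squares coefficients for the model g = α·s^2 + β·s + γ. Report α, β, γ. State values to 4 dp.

α = -0.9603, β = -2.1151, γ = 0.7908

The normal system MᵀM·[α, β, γ]ᵀ = Mᵀg is [[8675, 1259, 191]; [1259, 191, 29]; [191, 29, 6]]·[α, β, γ]ᵀ = [-10842, -1590, -240]ᵀ.
Inverting the 3×3 Gram matrix, [α, β, γ]ᵀ = [-459/478, -1011/478, 189/239]ᵀ.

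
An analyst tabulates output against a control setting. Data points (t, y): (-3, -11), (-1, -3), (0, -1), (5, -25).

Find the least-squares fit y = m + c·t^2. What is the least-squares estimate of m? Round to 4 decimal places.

m = -1.7686

Entries of AᵀA: Σ1 = 4, Σt^2 = 35, Σt^2·t^2 = 707.
Right-hand side: Σy = -40, Σt^2·y = -727.
Normal equations: [[4, 35]; [35, 707]]·[m, c]ᵀ = [-40, -727]ᵀ.
Δ = 4·707 − 35² = 1603.
m = ((-40)·707 − 35·(-727))/1603 = -405/229; c = (4·(-727) − 35·(-40))/1603 = -1508/1603.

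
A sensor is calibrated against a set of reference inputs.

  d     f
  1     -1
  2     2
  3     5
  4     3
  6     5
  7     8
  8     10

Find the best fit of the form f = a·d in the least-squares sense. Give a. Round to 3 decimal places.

Sums needed: Σd·d = 179.
Moment sums: Σd·f = 196.
Normal equations: [[179]]·[a]ᵀ = [196]ᵀ.
a = 196/179 = 1.09497.

a = 1.095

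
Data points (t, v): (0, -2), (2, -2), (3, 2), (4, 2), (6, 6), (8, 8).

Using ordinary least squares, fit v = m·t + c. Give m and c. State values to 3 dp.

m = 1.380, c = -2.955

Setting ∂/∂m … = 0 gives: 129·m + 23·c = 110;  23·m + 6·c = 14.
Eliminating c: 6·(row 1) − 23·(row 2) gives 245·m = 6·110 − 23·14 = 338, so m = 338/245.
Then c = (14 − 23·(338/245))/6 = -724/245.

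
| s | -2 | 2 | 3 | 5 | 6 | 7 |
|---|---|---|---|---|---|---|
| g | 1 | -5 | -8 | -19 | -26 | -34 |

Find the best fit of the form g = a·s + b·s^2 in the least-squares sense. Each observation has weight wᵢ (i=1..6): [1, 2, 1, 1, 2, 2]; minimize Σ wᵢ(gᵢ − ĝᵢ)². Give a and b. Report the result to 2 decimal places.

a = -1.37, b = -0.50

From the data, Σwᵢ·s·s = 216, Σwᵢ·s·s^2 = 1278, Σwᵢ·s^2·s^2 = 8148.
Right-hand side: Σwᵢ·s·g = -929, Σwᵢ·s^2·g = -5787.
Δ = 216·8148 − 1278² = 126684.
a = ((-929)·8148 − 1278·(-5787))/126684 = -1703/1242; b = (216·(-5787) − 1278·(-929))/126684 = -205/414.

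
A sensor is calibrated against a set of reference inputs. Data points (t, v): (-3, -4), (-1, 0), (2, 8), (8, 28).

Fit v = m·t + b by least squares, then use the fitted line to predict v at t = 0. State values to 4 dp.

v̂ = 3.5652

Entries of MᵀM: Σt·t = 78, Σt = 6, Σ1 = 4.
Moment sums: Σt·v = 252, Σv = 32.
Normal equations: [[78, 6]; [6, 4]]·[m, b]ᵀ = [252, 32]ᵀ.
Δ = 78·4 − 6² = 276.
m = (252·4 − 6·32)/276 = 68/23; b = (78·32 − 6·252)/276 = 82/23.
At t = 0: v̂ = (68/23)·(0) + (82/23)·(1) = 82/23.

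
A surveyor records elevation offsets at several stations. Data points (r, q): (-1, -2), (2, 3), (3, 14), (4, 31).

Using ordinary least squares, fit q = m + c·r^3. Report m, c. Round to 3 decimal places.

The normal equations are: 4·m + 98·c = 46;  98·m + 4890·c = 2388.
(Σ1 = 4, Σr^3 = 98, Σr^3·r^3 = 4890, Σq = 46, Σr^3·q = 2388.)
Eliminating c: 4890·(row 1) − 98·(row 2) gives 9956·m = 4890·46 − 98·2388 = -9084, so m = -2271/2489.
Then c = (2388 − 98·(-2271/2489))/4890 = 1261/2489.

m = -0.912, c = 0.507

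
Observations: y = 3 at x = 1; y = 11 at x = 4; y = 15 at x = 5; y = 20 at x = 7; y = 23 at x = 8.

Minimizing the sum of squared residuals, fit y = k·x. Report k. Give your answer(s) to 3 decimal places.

From the data, Σx·x = 155.
For Mᵀy: Σx·y = 446.
MᵀM·[k]ᵀ = Mᵀy becomes [[155]]·[k]ᵀ = [446]ᵀ.
Hence k = 446 / 155 ≈ 2.87742.

k = 2.877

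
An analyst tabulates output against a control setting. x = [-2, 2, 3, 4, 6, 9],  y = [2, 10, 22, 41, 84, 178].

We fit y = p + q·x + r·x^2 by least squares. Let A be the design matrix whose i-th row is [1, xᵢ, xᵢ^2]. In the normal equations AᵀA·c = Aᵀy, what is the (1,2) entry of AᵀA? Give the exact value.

Row 1 ↔ basis 1, column 2 ↔ basis x, so (AᵀA)_{1,2} = Σᵢ x = (1)·(-2) + (1)·(2) + (1)·(3) + (1)·(4) + (1)·(6) + (1)·(9) = 22.

22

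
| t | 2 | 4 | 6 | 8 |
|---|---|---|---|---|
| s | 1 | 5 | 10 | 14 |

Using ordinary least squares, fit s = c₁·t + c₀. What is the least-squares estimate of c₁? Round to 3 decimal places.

c₁ = 2.200

MᵀM·[c₁, c₀]ᵀ = Mᵀs reads: 120·c₁ + 20·c₀ = 194;  20·c₁ + 4·c₀ = 30.
Determinant 120·4 − 20² = 80.
c₁ = (194·4 − 20·30)/80 = 11/5; c₀ = (120·30 − 20·194)/80 = -7/2.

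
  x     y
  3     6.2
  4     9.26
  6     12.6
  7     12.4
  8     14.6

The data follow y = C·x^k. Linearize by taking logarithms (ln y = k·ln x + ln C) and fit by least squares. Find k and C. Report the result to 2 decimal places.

Let Y = ln y. Fitting Y = k·ln x + ln C by least squares:
AᵀA = [[14.4498, 8.3020]; [8.3020, 5]], rhs = [20.1040, 11.7827]ᵀ  (here Σln x = 8.3020, Σ(ln x)² = 14.4498, Σln y = 11.7827, Σln x·ln y = 20.1040).
Solving (det = 3.3255): k = 0.81187, ln C = 1.00849, so C = exp(1.00849) = 2.74147.

k = 0.81, C = 2.74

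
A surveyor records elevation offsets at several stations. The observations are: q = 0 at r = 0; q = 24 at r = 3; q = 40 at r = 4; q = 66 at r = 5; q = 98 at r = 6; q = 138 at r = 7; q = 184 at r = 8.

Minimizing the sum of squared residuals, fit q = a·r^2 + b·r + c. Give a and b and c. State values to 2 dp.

a = 3.19, b = -2.71, c = 0.67

Forming AᵀA = [[8755, 1287, 199]; [1287, 199, 33]; [199, 33, 7]] and Aᵀq = [24572, 3588, 550]ᵀ gives AᵀA·[a, b, c]ᵀ = Aᵀq.
Inverting the 3×3 Gram matrix, [a, b, c]ᵀ = [67/21, -19/7, 2/3]ᵀ.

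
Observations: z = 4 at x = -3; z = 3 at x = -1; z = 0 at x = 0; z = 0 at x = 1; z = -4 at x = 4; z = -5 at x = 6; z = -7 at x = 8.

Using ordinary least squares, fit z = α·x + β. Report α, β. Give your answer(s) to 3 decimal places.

α = -1.030, β = 0.922

Compute the Gram sums: Σx·x = 127, Σx = 15, Σ1 = 7.
For Mᵀz: Σx·z = -117, Σz = -9.
MᵀM·[α, β]ᵀ = Mᵀz becomes [[127, 15]; [15, 7]]·[α, β]ᵀ = [-117, -9]ᵀ.
det = 127·7 − 15² = 664.
α = ((-117)·7 − 15·(-9))/664 = -171/166; β = (127·(-9) − 15·(-117))/664 = 153/166.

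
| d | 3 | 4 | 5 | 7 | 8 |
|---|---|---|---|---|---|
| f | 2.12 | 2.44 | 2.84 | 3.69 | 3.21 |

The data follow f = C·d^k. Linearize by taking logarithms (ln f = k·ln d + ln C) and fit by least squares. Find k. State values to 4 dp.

With ln fᵢ as the transformed response and ln dᵢ as the regressor:
Σln d = 8.1197, Σ(ln d)² = 13.8297, Σln f = 5.1591, Σln d·ln f = 8.7078.
Normal system: [[13.8297, 8.1197]; [8.1197, 5]]·[k, ln C]ᵀ = [8.7078, 5.1591]ᵀ.
Slope k = (n·Σln d·ln f − Σln d·Σln f)/(n·Σ(ln d)² − (Σln d)²) = (5·8.7078 − 8.1197·5.1591)/3.2190 = 0.51221; ln C = (Σln f − k·Σln d)/n = 0.20003.

k = 0.5122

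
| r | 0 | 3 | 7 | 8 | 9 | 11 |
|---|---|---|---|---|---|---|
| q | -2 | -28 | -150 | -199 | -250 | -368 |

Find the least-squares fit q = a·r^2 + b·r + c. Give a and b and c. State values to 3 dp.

Compute the Gram sums: Σr^2·r^2 = 27780, Σr^2·r = 2942, Σr^2 = 324, Σr·r = 324, Σr = 38, Σ1 = 6.
Right-hand side: Σr^2·q = -85116, Σr·q = -9024, Σq = -997.
MᵀM·[a, b, c]ᵀ = Mᵀq becomes [[27780, 2942, 324]; [2942, 324, 38]; [324, 38, 6]]·[a, b, c]ᵀ = [-85116, -9024, -997]ᵀ.
Solving the 3×3 system (Gaussian elimination) gives a = -991/330, b = -122/275, c = -179/150.

a = -3.003, b = -0.444, c = -1.193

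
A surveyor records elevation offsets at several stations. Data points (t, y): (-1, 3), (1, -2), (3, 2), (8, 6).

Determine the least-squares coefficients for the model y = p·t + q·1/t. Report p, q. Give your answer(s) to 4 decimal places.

p = 0.8261, q = -3.2386

Setting ∂/∂p … = 0 gives: 75·p + 4·q = 49;  4·p + (1225/576)·q = -43/12.
Determinant 75·(1225/576) − 4² = 27553/192.
p = (49·(1225/576) − 4·(-43/12))/(27553/192) = 68281/82659; q = (75·(-43/12) − 4·49)/(27553/192) = -89232/27553.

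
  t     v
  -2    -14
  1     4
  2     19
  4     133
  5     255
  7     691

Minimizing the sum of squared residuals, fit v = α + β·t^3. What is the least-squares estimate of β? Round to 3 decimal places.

Normal-equation sums: Σ1 = 6, Σt^3 = 533, Σt^3·t^3 = 137499.
For Xᵀv: Σv = 1088, Σt^3·v = 277668.
Eliminating β: 137499·(row 1) − 533·(row 2) gives 540905·α = 137499·1088 − 533·277668 = 1601868, so α = 1601868/540905.
Then β = (277668 − 533·(1601868/540905))/137499 = 1086104/540905.

β = 2.008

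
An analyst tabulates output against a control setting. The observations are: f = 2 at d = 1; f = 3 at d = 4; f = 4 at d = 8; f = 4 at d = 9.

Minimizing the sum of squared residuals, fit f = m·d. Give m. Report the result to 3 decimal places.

m = 0.506

Sums needed: Σd·d = 162.
Moment sums: Σd·f = 82.
m = 82/162 = 0.506173.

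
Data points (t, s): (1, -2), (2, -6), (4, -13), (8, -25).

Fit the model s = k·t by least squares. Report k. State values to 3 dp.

k = -3.129

The normal equations are: 85·k = -266.
(Σt·t = 85, Σt·s = -266.)
Hence k = -266 / 85 ≈ -3.12941.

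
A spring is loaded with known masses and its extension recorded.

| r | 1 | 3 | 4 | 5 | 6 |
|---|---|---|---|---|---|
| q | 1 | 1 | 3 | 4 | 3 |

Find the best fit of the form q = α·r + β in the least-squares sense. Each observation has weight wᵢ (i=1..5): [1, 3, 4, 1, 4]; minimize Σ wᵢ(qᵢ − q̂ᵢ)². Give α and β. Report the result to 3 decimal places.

α = 0.516, β = 0.277

From the data, Σwᵢ·r·r = 261, Σwᵢ·r = 55, Σwᵢ·1 = 13.
Moment sums: Σwᵢ·r·q = 150, Σwᵢ·q = 32.
So MᵀWM·[α, β]ᵀ = MᵀWq: [[261, 55]; [55, 13]]·[α, β]ᵀ = [150, 32]ᵀ.
Eliminating β: 13·(row 1) − 55·(row 2) gives 368·α = 13·150 − 55·32 = 190, so α = 95/184.
Then β = (32 − 55·(95/184))/13 = 51/184.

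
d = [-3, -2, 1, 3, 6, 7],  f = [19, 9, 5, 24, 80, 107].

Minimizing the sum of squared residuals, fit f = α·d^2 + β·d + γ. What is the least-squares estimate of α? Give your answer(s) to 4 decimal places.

Normal-equation sums: Σd^2·d^2 = 3876, Σd^2·d = 552, Σd^2 = 108, Σd·d = 108, Σd = 12, Σ1 = 6.
Moment sums: Σd^2·f = 8551, Σd·f = 1231, Σf = 244.
XᵀX·[α, β, γ]ᵀ = Xᵀf becomes [[3876, 552, 108]; [552, 108, 12]; [108, 12, 6]]·[α, β, γ]ᵀ = [8551, 1231, 244]ᵀ.
Row-reducing yields α = 1187/588, β = 151/196, γ = 410/147.

α = 2.0187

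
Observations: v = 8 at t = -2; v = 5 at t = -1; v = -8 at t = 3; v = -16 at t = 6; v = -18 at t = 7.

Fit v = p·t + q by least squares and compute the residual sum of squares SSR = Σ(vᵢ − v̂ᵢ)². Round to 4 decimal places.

Forming MᵀM = [[99, 13]; [13, 5]] and Mᵀv = [-267, -29]ᵀ gives MᵀM·[p, q]ᵀ = Mᵀv.
Eliminating q: 5·(row 1) − 13·(row 2) gives 326·p = 5·(-267) − 13·(-29) = -958, so p = -479/163.
Then q = ((-29) − 13·(-479/163))/5 = 300/163.
Residuals: 46/163, 36/163, -167/163, -34/163, 119/163; SSR = 286/163.

SSR = 1.7546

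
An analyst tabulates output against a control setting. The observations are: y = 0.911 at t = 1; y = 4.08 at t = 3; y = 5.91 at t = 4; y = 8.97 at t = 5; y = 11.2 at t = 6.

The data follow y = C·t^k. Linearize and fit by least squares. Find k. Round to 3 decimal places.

k = 1.402

Linearized form: ln y = k·ln t + ln C. From the 5 transformed points,
Sums: Σln t = 5.8861, Σ(ln t)² = 8.9295, Σln y = 7.6993, Σln t·ln y = 11.8674.
Normal system: [[8.9295, 5.8861]; [5.8861, 5]]·[k, ln C]ᵀ = [11.8674, 7.6993]ᵀ.
Slope k = (n·Σln t·ln y − Σln t·Σln y)/(n·Σ(ln t)² − (Σln t)²) = (5·11.8674 − 5.8861·7.6993)/10.0010 = 1.40163; ln C = (Σln y − k·Σln t)/n = -0.11016.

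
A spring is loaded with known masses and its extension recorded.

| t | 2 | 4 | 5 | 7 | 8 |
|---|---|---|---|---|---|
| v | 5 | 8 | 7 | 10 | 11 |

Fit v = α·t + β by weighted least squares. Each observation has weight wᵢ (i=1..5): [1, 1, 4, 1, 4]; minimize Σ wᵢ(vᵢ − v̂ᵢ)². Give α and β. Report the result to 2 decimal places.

Compute the Gram sums: Σwᵢ·t·t = 425, Σwᵢ·t = 65, Σwᵢ·1 = 11.
And Σwᵢ·t·v = 604, Σwᵢ·v = 95.
So MᵀWM·[α, β]ᵀ = MᵀWv: [[425, 65]; [65, 11]]·[α, β]ᵀ = [604, 95]ᵀ.
Eliminating β: 11·(row 1) − 65·(row 2) gives 450·α = 11·604 − 65·95 = 469, so α = 469/450.
Then β = (95 − 65·(469/450))/11 = 223/90.

α = 1.04, β = 2.48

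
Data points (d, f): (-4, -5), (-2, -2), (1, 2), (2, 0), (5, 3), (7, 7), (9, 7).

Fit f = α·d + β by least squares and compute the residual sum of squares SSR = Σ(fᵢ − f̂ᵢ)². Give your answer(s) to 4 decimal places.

XᵀX·[α, β]ᵀ = Xᵀf reads: 180·α + 18·β = 153;  18·α + 7·β = 12.
(Σd·d = 180, Σd = 18, Σ1 = 7, Σd·f = 153, Σf = 12.)
Determinant 180·7 − 18² = 936.
α = (153·7 − 18·12)/936 = 95/104; β = (180·12 − 18·153)/936 = -33/52.
Residuals: -37/52, 6/13, 179/104, -31/26, -97/104, 129/104, -61/104; SSR = 817/104.

SSR = 7.8558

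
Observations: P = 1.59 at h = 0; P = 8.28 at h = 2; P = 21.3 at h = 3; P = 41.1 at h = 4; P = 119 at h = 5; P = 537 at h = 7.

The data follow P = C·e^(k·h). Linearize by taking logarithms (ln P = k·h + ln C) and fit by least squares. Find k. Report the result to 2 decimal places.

Taking logs, ln P = k·h + ln C, so regress ln P on h.
AᵀA = [[103.0000, 21.0000]; [21.0000, 6]], rhs = [96.1654, 20.4174]ᵀ  (here Σh = 21.0000, Σ(h)² = 103.0000, Σln P = 20.4174, Σh·ln P = 96.1654).
Slope k = (n·Σh·ln P − Σh·Σln P)/(n·Σ(h)² − (Σh)²) = (6·96.1654 − 21.0000·20.4174)/177.0000 = 0.83744; ln C = (Σln P − k·Σh)/n = 0.47186.

k = 0.84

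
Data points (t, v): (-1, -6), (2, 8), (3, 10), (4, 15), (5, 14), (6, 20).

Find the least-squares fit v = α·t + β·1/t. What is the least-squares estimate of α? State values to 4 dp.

The normal equations are: 91·α + 6·β = 302;  6·α + (5369/3600)·β = 1393/60.
Δ = 91·(5369/3600) − 6² = 358979/3600.
α = (302·(5369/3600) − 6·(1393/60))/(358979/3600) = 1119958/358979; β = (91·(1393/60) − 6·302)/(358979/3600) = 1082580/358979.

α = 3.1198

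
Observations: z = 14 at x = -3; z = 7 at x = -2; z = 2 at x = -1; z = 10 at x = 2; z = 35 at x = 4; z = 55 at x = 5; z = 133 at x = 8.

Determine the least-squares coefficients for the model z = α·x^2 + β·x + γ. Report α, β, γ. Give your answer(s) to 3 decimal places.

α = 1.937, β = 1.055, γ = 0.572

Forming MᵀM = [[5091, 673, 123]; [673, 123, 13]; [123, 13, 7]] and Mᵀz = [10643, 1441, 256]ᵀ gives MᵀM·[α, β, γ]ᵀ = Mᵀz.
Row-reducing yields α = 311821/160964, β = 169897/160964, γ = 23005/40241.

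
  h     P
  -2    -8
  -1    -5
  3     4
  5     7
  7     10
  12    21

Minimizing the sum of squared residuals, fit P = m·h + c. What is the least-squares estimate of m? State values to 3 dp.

m = 2.015

Setting ∂/∂m … = 0 gives: 232·m + 24·c = 390;  24·m + 6·c = 29.
(Σh·h = 232, Σh = 24, Σ1 = 6, Σh·P = 390, ΣP = 29.)
Δ = 232·6 − 24² = 816.
m = (390·6 − 24·29)/816 = 137/68; c = (232·29 − 24·390)/816 = -329/102.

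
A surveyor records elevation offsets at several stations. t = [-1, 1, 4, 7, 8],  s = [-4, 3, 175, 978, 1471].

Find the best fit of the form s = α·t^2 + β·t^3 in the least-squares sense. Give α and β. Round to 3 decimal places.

α = -1.126, β = 3.013

The normal equations are: 6755·α + 50599·β = 144865;  50599·α + 383891·β = 1099813.
(Σt^2·t^2 = 6755, Σt^2·t^3 = 50599, Σt^3·t^3 = 383891, Σt^2·s = 144865, Σt^3·s = 1099813.)
Eliminating β: 383891·(row 1) − 50599·(row 2) gives 32924904·α = 383891·144865 − 50599·1099813 = -37068272, so α = -4633534/4115613.
Then β = (1099813 − 50599·(-4633534/4115613))/383891 = 12401585/4115613.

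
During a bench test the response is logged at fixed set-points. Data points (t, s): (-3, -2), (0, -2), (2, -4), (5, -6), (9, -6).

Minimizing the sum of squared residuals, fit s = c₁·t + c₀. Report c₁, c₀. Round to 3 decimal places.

Compute the Gram sums: Σt·t = 119, Σt = 13, Σ1 = 5.
For Aᵀs: Σt·s = -86, Σs = -20.
So AᵀA·[c₁, c₀]ᵀ = Aᵀs: [[119, 13]; [13, 5]]·[c₁, c₀]ᵀ = [-86, -20]ᵀ.
Eliminating c₀: 5·(row 1) − 13·(row 2) gives 426·c₁ = 5·(-86) − 13·(-20) = -170, so c₁ = -85/213.
Then c₀ = ((-20) − 13·(-85/213))/5 = -631/213.

c₁ = -0.399, c₀ = -2.962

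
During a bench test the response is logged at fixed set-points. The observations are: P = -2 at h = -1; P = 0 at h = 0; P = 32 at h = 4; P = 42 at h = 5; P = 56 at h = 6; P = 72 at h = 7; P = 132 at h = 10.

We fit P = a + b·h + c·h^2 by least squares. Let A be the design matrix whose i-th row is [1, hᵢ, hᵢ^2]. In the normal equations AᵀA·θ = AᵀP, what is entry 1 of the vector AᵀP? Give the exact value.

Entry 1 ↔ basis 1, so (AᵀP)_{1} = Σᵢ Pᵢ = (1)·(-2) + (1)·(0) + (1)·(32) + (1)·(42) + (1)·(56) + (1)·(72) + (1)·(132) = 332.

332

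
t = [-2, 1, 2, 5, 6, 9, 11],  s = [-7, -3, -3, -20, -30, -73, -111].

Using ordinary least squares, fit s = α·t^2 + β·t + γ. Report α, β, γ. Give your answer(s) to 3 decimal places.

α = -1.013, β = 1.187, γ = -1.368

Compute the Gram sums: Σt^2·t^2 = 23156, Σt^2·t = 2402, Σt^2 = 272, Σt·t = 272, Σt = 32, Σ1 = 7.
Right-hand side: Σt^2·s = -20967, Σt·s = -2153, Σs = -247.
Solving the 3×3 system (Gaussian elimination) gives α = -24307/24006, β = 142493/120030, γ = -27373/20005.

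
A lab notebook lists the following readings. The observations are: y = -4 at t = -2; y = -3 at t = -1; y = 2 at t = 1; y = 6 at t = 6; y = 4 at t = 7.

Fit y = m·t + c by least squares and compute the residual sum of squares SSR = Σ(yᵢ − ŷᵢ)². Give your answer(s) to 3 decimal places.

Normal-equation sums: Σt·t = 91, Σt = 11, Σ1 = 5.
For Aᵀy: Σt·y = 77, Σy = 5.
Determinant 91·5 − 11² = 334.
m = (77·5 − 11·5)/334 = 165/167; c = (91·5 − 11·77)/334 = -196/167.
Residuals: -142/167, -140/167, 365/167, 208/167, -291/167; SSR = 1802/167.

SSR = 10.790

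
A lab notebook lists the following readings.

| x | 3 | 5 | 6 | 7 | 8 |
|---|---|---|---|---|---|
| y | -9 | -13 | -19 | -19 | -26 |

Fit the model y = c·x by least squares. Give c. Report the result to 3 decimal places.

c = -2.989

The normal system MᵀM·[c]ᵀ = Mᵀy is [[183]]·[c]ᵀ = [-547]ᵀ.
Hence c = -547 / 183 ≈ -2.98907.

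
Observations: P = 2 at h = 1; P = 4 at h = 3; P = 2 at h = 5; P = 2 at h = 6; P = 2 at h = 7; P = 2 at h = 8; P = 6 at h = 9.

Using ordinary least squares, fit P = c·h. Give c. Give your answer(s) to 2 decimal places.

Forming XᵀX = [[265]] and XᵀP = [120]ᵀ gives XᵀX·[c]ᵀ = XᵀP.
Hence c = 120 / 265 ≈ 0.45283.

c = 0.45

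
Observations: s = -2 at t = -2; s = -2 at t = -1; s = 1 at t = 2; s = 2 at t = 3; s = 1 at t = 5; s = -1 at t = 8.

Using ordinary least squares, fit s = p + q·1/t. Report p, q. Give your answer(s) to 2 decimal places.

p = -0.02, q = 2.54

Compute the Gram sums: Σ1 = 6, Σ1/t = -41/120, Σ1/t·1/t = 24001/14400.
Right-hand side: Σs = -1, Σ1/t·s = 509/120.
MᵀM·[p, q]ᵀ = Mᵀs becomes [[6, -41/120]; [-41/120, 24001/14400]]·[p, q]ᵀ = [-1, 509/120]ᵀ.
Determinant 6·(24001/14400) − (-41/120)² = 5693/576.
p = ((-1)·(24001/14400) − (-41/120)·(509/120))/(5693/576) = -3132/142325; q = (6·(509/120) − (-41/120)·(-1))/(5693/576) = 72312/28465.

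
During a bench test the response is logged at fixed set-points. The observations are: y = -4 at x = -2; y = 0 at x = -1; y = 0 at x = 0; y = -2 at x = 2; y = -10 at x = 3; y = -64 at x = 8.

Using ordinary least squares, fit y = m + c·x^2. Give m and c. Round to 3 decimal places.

The normal system MᵀM·[m, c]ᵀ = Mᵀy is [[6, 82]; [82, 4210]]·[m, c]ᵀ = [-80, -4210]ᵀ.
Eliminating c: 4210·(row 1) − 82·(row 2) gives 18536·m = 4210·(-80) − 82·(-4210) = 8420, so m = 2105/4634.
Then c = ((-4210) − 82·(2105/4634))/4210 = -4675/4634.

m = 0.454, c = -1.009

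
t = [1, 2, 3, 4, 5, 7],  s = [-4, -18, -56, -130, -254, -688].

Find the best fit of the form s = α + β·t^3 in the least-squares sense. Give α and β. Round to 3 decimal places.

Forming AᵀA = [[6, 568]; [568, 138164]] and Aᵀs = [-1150, -277714]ᵀ gives AᵀA·[α, β]ᵀ = Aᵀs.
Δ = 6·138164 − 568² = 506360.
α = ((-1150)·138164 − 568·(-277714))/506360 = -143381/63295; β = (6·(-277714) − 568·(-1150))/506360 = -253271/126590.

α = -2.265, β = -2.001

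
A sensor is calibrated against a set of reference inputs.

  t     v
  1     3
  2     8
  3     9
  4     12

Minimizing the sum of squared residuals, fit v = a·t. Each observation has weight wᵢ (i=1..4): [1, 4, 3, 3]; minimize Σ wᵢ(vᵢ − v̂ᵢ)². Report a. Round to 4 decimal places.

a = 3.1739

Normal-equation sums: Σwᵢ·t·t = 92.
Moment sums: Σwᵢ·t·v = 292.
a = 292/92 = 3.17391.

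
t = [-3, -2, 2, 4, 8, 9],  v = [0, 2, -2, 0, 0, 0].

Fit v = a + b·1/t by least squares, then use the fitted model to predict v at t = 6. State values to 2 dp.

v̂ = -0.40

Compute the Gram sums: Σ1 = 6, Σ1/t = 11/72, Σ1/t·1/t = 3637/5184.
For Xᵀv: Σv = 0, Σ1/t·v = -2.
XᵀX·[a, b]ᵀ = Xᵀv becomes [[6, 11/72]; [11/72, 3637/5184]]·[a, b]ᵀ = [0, -2]ᵀ.
Eliminating b: (3637/5184)·(row 1) − (11/72)·(row 2) gives (21701/5184)·a = (3637/5184)·0 − (11/72)·(-2) = 11/36, so a = 1584/21701.
Then b = ((-2) − (11/72)·(1584/21701))/(3637/5184) = -62208/21701.
At t = 6: v̂ = (1584/21701)·(1) + (-62208/21701)·(1/6) = -8784/21701.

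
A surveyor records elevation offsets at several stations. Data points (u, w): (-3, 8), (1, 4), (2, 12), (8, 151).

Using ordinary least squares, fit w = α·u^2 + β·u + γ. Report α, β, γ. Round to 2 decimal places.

The normal equations are: 4194·α + 494·β + 78·γ = 9788;  494·α + 78·β + 8·γ = 1212;  78·α + 8·β + 4·γ = 175.
Solving the 3×3 system (Gaussian elimination) gives α = 103925/51482, β = 149207/51482, γ = -36307/25741.

α = 2.02, β = 2.90, γ = -1.41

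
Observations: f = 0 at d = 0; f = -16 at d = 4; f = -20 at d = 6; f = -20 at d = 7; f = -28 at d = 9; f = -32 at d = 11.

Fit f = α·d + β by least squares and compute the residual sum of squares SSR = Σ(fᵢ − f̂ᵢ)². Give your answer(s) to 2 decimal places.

MᵀM·[α, β]ᵀ = Mᵀf reads: 303·α + 37·β = -928;  37·α + 6·β = -116.
(Σd·d = 303, Σd = 37, Σ1 = 6, Σd·f = -928, Σf = -116.)
Δ = 303·6 − 37² = 449.
α = ((-928)·6 − 37·(-116))/449 = -1276/449; β = (303·(-116) − 37·(-928))/449 = -812/449.
Residuals: 812/449, -1268/449, -512/449, 764/449, -276/449, 480/449; SSR = 7616/449.

SSR = 16.96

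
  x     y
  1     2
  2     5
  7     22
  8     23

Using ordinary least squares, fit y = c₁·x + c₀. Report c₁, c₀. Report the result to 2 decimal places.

c₁ = 3.14, c₀ = -1.11

From the data, Σx·x = 118, Σx = 18, Σ1 = 4.
Right-hand side: Σx·y = 350, Σy = 52.
det = 118·4 − 18² = 148.
c₁ = (350·4 − 18·52)/148 = 116/37; c₀ = (118·52 − 18·350)/148 = -41/37.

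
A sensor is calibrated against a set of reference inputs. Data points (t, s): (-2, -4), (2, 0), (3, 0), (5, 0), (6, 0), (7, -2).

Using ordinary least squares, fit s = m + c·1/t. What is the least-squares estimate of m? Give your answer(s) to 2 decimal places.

m = -1.62

With design matrix M, MᵀM = [[6, 59/70]; [59/70, 30839/44100]] and Mᵀs = [-6, 12/7]ᵀ.
det = 6·(30839/44100) − (59/70)² = 10247/2940.
m = ((-6)·(30839/44100) − (59/70)·(12/7))/(10247/2940) = -82918/51235; c = (6·(12/7) − (59/70)·(-6))/(10247/2940) = 45108/10247.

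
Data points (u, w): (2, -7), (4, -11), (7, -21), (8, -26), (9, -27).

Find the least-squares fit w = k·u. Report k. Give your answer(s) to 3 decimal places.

Setting ∂/∂k … = 0 gives: 214·k = -656.
(Σu·u = 214, Σu·w = -656.)
Hence k = -656 / 214 ≈ -3.06542.

k = -3.065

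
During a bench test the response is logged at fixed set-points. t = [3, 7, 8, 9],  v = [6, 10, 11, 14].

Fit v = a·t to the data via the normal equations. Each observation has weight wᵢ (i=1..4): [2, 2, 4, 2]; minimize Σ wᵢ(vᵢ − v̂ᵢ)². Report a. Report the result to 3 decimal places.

With design matrix M, MᵀWM = [[534]] and MᵀWv = [780]ᵀ.
Hence a = 780 / 534 ≈ 1.46067.

a = 1.461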